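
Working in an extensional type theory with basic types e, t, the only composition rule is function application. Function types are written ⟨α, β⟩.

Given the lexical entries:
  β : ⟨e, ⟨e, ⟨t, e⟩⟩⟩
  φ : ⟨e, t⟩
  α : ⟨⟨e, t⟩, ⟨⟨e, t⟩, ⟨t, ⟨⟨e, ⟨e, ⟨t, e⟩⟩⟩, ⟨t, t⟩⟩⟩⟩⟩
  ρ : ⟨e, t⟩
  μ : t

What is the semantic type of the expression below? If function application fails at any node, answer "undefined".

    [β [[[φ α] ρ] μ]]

⟨t, t⟩

[φ α] — α of type ⟨⟨e, t⟩, ⟨⟨e, t⟩, ⟨t, ⟨⟨e, ⟨e, ⟨t, e⟩⟩⟩, ⟨t, t⟩⟩⟩⟩⟩ combines with φ of type ⟨e, t⟩: type ⟨⟨e, t⟩, ⟨t, ⟨⟨e, ⟨e, ⟨t, e⟩⟩⟩, ⟨t, t⟩⟩⟩⟩.
[[φ α] ρ] — [φ α] of type ⟨⟨e, t⟩, ⟨t, ⟨⟨e, ⟨e, ⟨t, e⟩⟩⟩, ⟨t, t⟩⟩⟩⟩ combines with ρ of type ⟨e, t⟩: type ⟨t, ⟨⟨e, ⟨e, ⟨t, e⟩⟩⟩, ⟨t, t⟩⟩⟩.
[[[φ α] ρ] μ] — [[φ α] ρ] of type ⟨t, ⟨⟨e, ⟨e, ⟨t, e⟩⟩⟩, ⟨t, t⟩⟩⟩ combines with μ of type t: type ⟨⟨e, ⟨e, ⟨t, e⟩⟩⟩, ⟨t, t⟩⟩.
[β [[[φ α] ρ] μ]] — [[[φ α] ρ] μ] of type ⟨⟨e, ⟨e, ⟨t, e⟩⟩⟩, ⟨t, t⟩⟩ combines with β of type ⟨e, ⟨e, ⟨t, e⟩⟩⟩: type ⟨t, t⟩.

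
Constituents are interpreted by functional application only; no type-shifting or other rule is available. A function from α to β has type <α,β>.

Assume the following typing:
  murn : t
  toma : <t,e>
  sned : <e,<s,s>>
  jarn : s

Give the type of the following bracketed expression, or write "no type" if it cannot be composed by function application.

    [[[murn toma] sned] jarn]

[murn toma]: toma is <t,e>, murn is t; result e.
[[murn toma] sned]: sned is <e,<s,s>>, [murn toma] is e; result <s,s>.
[[[murn toma] sned] jarn]: [[murn toma] sned] is <s,s>, jarn is s; result s.

s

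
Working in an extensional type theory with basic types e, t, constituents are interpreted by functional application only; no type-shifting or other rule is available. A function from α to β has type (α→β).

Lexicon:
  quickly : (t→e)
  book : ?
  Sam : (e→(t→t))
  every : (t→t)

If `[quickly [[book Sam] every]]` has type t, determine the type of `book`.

At [quickly [[book Sam] every]] (required: t): quickly is (t→e), which is not a function with range t; hence [[book Sam] every] is the functor — type ((t→e)→t).
At [[book Sam] every] (required: ((t→e)→t)): every is (t→t), which is not a function with range ((t→e)→t); hence [book Sam] is the functor — type ((t→t)→((t→e)→t)).
At [book Sam] (required: ((t→t)→((t→e)→t))): Sam is (e→(t→t)), which is not a function with range ((t→t)→((t→e)→t)); hence book is the functor — type ((e→(t→t))→((t→t)→((t→e)→t))).

((e→(t→t))→((t→t)→((t→e)→t)))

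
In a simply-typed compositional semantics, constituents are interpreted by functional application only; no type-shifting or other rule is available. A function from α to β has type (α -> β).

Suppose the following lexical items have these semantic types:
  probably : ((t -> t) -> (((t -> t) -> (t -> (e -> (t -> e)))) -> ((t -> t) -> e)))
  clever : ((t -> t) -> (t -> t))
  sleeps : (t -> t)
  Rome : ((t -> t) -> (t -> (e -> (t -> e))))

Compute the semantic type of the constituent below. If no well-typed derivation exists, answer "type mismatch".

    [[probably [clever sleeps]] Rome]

[clever sleeps]: functor clever : ((t -> t) -> (t -> t)), argument sleeps : (t -> t); result (t -> t).
[probably [clever sleeps]]: functor probably : ((t -> t) -> (((t -> t) -> (t -> (e -> (t -> e)))) -> ((t -> t) -> e))), argument [clever sleeps] : (t -> t); result (((t -> t) -> (t -> (e -> (t -> e)))) -> ((t -> t) -> e)).
[[probably [clever sleeps]] Rome]: functor [probably [clever sleeps]] : (((t -> t) -> (t -> (e -> (t -> e)))) -> ((t -> t) -> e)), argument Rome : ((t -> t) -> (t -> (e -> (t -> e)))); result ((t -> t) -> e).

((t -> t) -> e)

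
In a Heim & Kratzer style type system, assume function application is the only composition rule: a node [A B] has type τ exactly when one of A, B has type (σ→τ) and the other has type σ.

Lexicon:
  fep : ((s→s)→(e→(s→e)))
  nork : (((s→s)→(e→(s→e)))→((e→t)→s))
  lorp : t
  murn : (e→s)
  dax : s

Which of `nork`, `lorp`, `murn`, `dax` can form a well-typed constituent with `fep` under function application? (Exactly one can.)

nork

nork — combines: nork : (((s→s)→(e→(s→e)))→((e→t)→s)) takes fep : ((s→s)→(e→(s→e))) as argument, giving ((e→t)→s).
lorp : t — does not combine with fep.
murn : (e→s) — does not combine with fep.
dax : s — does not combine with fep.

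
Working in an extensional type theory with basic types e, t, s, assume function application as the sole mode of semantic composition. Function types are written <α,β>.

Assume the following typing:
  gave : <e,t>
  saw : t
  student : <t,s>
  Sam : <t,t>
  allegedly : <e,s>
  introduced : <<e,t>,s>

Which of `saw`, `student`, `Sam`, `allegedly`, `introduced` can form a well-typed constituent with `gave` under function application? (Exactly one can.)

saw : t — does not combine with gave.
student : <t,s> — does not combine with gave.
Sam : <t,t> — does not combine with gave.
allegedly : <e,s> — does not combine with gave.
introduced — combines: introduced : <<e,t>,s> takes gave : <e,t> as argument, giving s.

introduced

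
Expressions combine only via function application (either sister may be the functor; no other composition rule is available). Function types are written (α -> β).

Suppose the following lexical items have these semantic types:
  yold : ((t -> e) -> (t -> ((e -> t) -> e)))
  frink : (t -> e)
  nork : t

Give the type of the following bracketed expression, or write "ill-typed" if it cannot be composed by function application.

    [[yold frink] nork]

((e -> t) -> e)

[yold frink]: yold is ((t -> e) -> (t -> ((e -> t) -> e))), frink is (t -> e); result (t -> ((e -> t) -> e)).
[[yold frink] nork]: [yold frink] is (t -> ((e -> t) -> e)), nork is t; result ((e -> t) -> e).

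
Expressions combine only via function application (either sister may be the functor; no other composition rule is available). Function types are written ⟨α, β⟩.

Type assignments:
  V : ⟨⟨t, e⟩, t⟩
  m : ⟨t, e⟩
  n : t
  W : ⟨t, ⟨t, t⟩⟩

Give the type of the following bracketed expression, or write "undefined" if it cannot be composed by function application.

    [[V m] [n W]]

[V m]: ⟨⟨t, e⟩, t⟩ applied to ⟨t, e⟩ yields t.
[n W]: ⟨t, ⟨t, t⟩⟩ applied to t yields ⟨t, t⟩.
[[V m] [n W]]: ⟨t, t⟩ applied to t yields t.

t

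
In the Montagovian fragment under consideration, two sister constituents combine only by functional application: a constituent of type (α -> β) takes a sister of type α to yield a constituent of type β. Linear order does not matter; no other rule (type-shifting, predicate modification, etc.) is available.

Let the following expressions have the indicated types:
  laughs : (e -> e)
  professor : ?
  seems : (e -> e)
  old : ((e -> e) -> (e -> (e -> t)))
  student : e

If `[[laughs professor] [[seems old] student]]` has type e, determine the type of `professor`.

((e -> e) -> ((e -> t) -> e))

[[laughs professor] [[seems old] student]] is required to be e. [[seems old] student] : (e -> t) cannot yield e as functor, so [laughs professor] : ((e -> t) -> e).
[laughs professor] is required to be ((e -> t) -> e). laughs : (e -> e) cannot yield ((e -> t) -> e) as functor, so professor : ((e -> e) -> ((e -> t) -> e)).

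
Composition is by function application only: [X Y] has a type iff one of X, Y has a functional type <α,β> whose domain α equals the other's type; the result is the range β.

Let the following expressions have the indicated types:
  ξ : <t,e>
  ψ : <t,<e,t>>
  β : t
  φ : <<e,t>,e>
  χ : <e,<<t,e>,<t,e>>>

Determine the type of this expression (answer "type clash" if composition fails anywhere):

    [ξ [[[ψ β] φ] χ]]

[ψ β]: <t,<e,t>> applied to t yields <e,t>.
[[ψ β] φ]: <<e,t>,e> applied to <e,t> yields e.
[[[ψ β] φ] χ]: <e,<<t,e>,<t,e>>> applied to e yields <<t,e>,<t,e>>.
[ξ [[[ψ β] φ] χ]]: <<t,e>,<t,e>> applied to <t,e> yields <t,e>.

<t,e>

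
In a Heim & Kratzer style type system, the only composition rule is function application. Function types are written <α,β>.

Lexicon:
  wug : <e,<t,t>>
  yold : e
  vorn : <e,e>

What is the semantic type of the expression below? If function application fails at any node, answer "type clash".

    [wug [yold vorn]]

<t,t>

[yold vorn]: functor vorn : <e,e>, argument yold : e; result e.
[wug [yold vorn]]: functor wug : <e,<t,t>>, argument [yold vorn] : e; result <t,t>.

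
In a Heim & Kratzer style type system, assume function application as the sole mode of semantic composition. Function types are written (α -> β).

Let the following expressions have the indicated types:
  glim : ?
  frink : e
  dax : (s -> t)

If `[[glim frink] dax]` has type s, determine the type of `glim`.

At [[glim frink] dax] (required: s): dax is (s -> t), which is not a function with range s; hence [glim frink] is the functor — type ((s -> t) -> s).
At [glim frink] (required: ((s -> t) -> s)): frink is e, which is not a function with range ((s -> t) -> s); hence glim is the functor — type (e -> ((s -> t) -> s)).

(e -> ((s -> t) -> s))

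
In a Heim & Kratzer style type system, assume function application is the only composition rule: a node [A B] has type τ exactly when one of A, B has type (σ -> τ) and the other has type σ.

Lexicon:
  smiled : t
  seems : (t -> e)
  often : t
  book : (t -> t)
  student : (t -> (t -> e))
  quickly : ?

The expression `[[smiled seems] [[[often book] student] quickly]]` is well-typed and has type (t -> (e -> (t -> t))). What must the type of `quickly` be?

[[smiled seems] [[[often book] student] quickly]] is required to be (t -> (e -> (t -> t))). [smiled seems] : e cannot yield (t -> (e -> (t -> t))) as functor, so [[[often book] student] quickly] : (e -> (t -> (e -> (t -> t)))).
[[[often book] student] quickly] is required to be (e -> (t -> (e -> (t -> t)))). [[often book] student] : (t -> e) cannot yield (e -> (t -> (e -> (t -> t)))) as functor, so quickly : ((t -> e) -> (e -> (t -> (e -> (t -> t))))).

((t -> e) -> (e -> (t -> (e -> (t -> t)))))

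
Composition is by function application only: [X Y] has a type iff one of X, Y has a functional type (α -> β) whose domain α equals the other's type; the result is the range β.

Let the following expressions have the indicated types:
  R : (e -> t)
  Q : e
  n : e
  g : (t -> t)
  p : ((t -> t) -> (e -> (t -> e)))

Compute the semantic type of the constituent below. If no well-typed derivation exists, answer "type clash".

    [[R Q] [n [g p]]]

[R Q]: functor R : (e -> t), argument Q : e; result t.
[g p]: functor p : ((t -> t) -> (e -> (t -> e))), argument g : (t -> t); result (e -> (t -> e)).
[n [g p]]: functor [g p] : (e -> (t -> e)), argument n : e; result (t -> e).
[[R Q] [n [g p]]]: functor [n [g p]] : (t -> e), argument [R Q] : t; result e.

e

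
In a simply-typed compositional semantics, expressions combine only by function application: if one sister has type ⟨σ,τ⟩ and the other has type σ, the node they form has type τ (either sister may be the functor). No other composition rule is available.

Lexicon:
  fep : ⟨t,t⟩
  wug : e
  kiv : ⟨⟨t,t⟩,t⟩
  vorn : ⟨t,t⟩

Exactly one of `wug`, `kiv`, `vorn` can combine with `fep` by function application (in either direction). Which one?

wug : e — fep needs t; wug needs nothing (atomic); neither fits.
kiv — combines: kiv : ⟨⟨t,t⟩,t⟩ takes fep : ⟨t,t⟩ as argument, giving t.
vorn : ⟨t,t⟩ — fep needs t; vorn needs t; neither fits.

kiv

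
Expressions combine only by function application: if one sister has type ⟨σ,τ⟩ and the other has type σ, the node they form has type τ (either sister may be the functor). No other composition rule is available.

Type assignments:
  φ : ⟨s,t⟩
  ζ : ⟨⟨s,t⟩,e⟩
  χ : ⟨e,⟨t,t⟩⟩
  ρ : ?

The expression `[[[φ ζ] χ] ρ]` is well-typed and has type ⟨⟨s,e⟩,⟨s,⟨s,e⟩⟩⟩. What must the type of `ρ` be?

At [[[φ ζ] χ] ρ] (required: ⟨⟨s,e⟩,⟨s,⟨s,e⟩⟩⟩): [[φ ζ] χ] is ⟨t,t⟩, which is not a function with range ⟨⟨s,e⟩,⟨s,⟨s,e⟩⟩⟩; hence ρ is the functor — type ⟨⟨t,t⟩,⟨⟨s,e⟩,⟨s,⟨s,e⟩⟩⟩⟩.

⟨⟨t,t⟩,⟨⟨s,e⟩,⟨s,⟨s,e⟩⟩⟩⟩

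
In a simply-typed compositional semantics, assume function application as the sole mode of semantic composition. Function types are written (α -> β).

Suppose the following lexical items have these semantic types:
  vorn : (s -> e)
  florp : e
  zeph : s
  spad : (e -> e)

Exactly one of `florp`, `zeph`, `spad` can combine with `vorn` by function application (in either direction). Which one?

zeph

florp : e — no; vorn wants s, and florp wants nothing (atomic).
zeph — combines: vorn : (s -> e) takes zeph : s as argument, giving e.
spad : (e -> e) — no; vorn wants s, and spad wants e.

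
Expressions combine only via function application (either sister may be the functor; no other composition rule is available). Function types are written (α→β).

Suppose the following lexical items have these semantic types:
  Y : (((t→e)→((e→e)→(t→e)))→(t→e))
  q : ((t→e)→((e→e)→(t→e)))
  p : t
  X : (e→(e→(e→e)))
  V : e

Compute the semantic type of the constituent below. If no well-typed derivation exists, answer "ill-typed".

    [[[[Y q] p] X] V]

[Y q] — Y of type (((t→e)→((e→e)→(t→e)))→(t→e)) combines with q of type ((t→e)→((e→e)→(t→e))): type (t→e).
[[Y q] p] — [Y q] of type (t→e) combines with p of type t: type e.
[[[Y q] p] X] — X of type (e→(e→(e→e))) combines with [[Y q] p] of type e: type (e→(e→e)).
[[[[Y q] p] X] V] — [[[Y q] p] X] of type (e→(e→e)) combines with V of type e: type (e→e).

(e→e)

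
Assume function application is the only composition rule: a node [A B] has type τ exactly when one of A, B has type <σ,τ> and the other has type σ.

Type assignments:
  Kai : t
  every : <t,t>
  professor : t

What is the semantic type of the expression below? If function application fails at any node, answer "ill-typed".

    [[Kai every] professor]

ill-typed

[Kai every]: functor every : <t,t>, argument Kai : t; result t.
[[Kai every] professor]: t and t cannot combine by function application — type clash.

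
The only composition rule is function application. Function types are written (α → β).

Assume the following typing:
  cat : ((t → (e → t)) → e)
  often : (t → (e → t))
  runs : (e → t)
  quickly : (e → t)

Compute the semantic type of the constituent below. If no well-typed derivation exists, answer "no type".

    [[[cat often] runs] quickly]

[cat often] — cat of type ((t → (e → t)) → e) combines with often of type (t → (e → t)): type e.
[[cat often] runs] — runs of type (e → t) combines with [cat often] of type e: type t.
At [[[cat often] runs] quickly]: neither t nor (e → t) can take the other as argument; the node is ill-typed.

no type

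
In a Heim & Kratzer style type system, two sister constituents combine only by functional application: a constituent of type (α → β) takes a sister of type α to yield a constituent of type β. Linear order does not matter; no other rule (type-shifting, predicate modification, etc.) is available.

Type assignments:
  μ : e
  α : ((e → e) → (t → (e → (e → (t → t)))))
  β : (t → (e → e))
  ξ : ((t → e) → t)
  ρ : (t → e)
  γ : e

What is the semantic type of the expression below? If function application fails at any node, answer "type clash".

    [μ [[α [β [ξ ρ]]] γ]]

type clash

[ξ ρ]: ξ is ((t → e) → t), ρ is (t → e); result t.
[β [ξ ρ]]: β is (t → (e → e)), [ξ ρ] is t; result (e → e).
[α [β [ξ ρ]]]: α is ((e → e) → (t → (e → (e → (t → t))))), [β [ξ ρ]] is (e → e); result (t → (e → (e → (t → t)))).
[[α [β [ξ ρ]]] γ]: (t → (e → (e → (t → t)))) with e — neither is a function whose domain matches the other; composition fails here.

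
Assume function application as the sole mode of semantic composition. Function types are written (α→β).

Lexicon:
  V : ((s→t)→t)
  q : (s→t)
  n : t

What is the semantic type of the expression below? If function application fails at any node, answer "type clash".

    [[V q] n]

type clash

[V q]: V is ((s→t)→t), q is (s→t); result t.
[[V q] n]: t with t — neither is a function whose domain matches the other; composition fails here.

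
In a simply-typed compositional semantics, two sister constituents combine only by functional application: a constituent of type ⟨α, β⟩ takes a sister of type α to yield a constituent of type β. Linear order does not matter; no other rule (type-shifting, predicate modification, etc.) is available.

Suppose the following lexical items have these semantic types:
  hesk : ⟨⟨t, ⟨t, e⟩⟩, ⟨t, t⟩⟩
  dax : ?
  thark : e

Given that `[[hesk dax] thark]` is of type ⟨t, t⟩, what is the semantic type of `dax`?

At [[hesk dax] thark] (required: ⟨t, t⟩): thark is e, which is not a function with range ⟨t, t⟩; hence [hesk dax] is the functor — type ⟨e, ⟨t, t⟩⟩.
At [hesk dax] (required: ⟨e, ⟨t, t⟩⟩): hesk is ⟨⟨t, ⟨t, e⟩⟩, ⟨t, t⟩⟩, which is not a function with range ⟨e, ⟨t, t⟩⟩; hence dax is the functor — type ⟨⟨⟨t, ⟨t, e⟩⟩, ⟨t, t⟩⟩, ⟨e, ⟨t, t⟩⟩⟩.

⟨⟨⟨t, ⟨t, e⟩⟩, ⟨t, t⟩⟩, ⟨e, ⟨t, t⟩⟩⟩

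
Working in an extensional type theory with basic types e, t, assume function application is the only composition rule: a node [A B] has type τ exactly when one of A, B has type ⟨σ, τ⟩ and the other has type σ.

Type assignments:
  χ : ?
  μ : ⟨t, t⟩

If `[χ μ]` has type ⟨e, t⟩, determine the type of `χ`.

[χ μ] is required to be ⟨e, t⟩. μ : ⟨t, t⟩ cannot yield ⟨e, t⟩ as functor, so χ : ⟨⟨t, t⟩, ⟨e, t⟩⟩.

⟨⟨t, t⟩, ⟨e, t⟩⟩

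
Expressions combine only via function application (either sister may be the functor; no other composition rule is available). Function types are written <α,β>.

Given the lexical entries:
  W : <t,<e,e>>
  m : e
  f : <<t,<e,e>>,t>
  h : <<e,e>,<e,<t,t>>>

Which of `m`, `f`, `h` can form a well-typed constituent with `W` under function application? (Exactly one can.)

m : e — does not combine with W.
f — combines: f : <<t,<e,e>>,t> takes W : <t,<e,e>> as argument, giving t.
h : <<e,e>,<e,<t,t>>> — does not combine with W.

f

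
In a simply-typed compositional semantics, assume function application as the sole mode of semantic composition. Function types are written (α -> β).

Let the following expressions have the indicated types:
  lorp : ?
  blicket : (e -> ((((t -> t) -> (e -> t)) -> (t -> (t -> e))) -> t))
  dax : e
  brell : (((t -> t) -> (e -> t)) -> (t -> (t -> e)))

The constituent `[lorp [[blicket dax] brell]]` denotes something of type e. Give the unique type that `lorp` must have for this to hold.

For [lorp [[blicket dax] brell]] to have type e with [[blicket dax] brell] of type t, lorp must be the function: lorp : (t -> e).

(t -> e)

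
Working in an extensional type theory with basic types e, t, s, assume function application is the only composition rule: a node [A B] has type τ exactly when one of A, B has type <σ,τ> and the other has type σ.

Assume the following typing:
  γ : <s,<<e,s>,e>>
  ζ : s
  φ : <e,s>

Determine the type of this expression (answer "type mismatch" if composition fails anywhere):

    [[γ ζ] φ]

e

[γ ζ]: γ is <s,<<e,s>,e>>, ζ is s; result <<e,s>,e>.
[[γ ζ] φ]: [γ ζ] is <<e,s>,e>, φ is <e,s>; result e.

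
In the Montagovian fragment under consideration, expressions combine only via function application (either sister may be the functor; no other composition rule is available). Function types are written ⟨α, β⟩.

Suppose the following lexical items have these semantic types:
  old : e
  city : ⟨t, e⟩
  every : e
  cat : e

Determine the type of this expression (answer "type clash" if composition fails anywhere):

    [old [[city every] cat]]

[city every]: ⟨t, e⟩ and e cannot combine by function application — type clash.

type clash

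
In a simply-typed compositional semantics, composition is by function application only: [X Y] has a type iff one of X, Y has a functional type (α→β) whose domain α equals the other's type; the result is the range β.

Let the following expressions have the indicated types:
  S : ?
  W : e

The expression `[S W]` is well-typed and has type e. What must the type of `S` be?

[S W] must have type e. The sister W has type e; that is not a function onto e, so S must be the functor, of type (e→e).

(e→e)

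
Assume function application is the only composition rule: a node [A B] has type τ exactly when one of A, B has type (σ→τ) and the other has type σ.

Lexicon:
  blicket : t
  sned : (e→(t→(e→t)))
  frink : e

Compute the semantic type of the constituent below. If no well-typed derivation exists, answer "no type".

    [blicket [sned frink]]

[sned frink]: sned is (e→(t→(e→t))), frink is e; result (t→(e→t)).
[blicket [sned frink]]: [sned frink] is (t→(e→t)), blicket is t; result (e→t).

(e→t)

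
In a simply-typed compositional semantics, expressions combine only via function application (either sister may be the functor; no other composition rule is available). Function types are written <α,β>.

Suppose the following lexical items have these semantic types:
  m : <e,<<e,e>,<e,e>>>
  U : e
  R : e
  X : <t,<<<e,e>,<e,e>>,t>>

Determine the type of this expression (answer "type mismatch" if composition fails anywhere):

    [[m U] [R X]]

type mismatch

At [m U], m : <e,<<e,e>,<e,e>>> takes U : e, giving <<e,e>,<e,e>>.
At [R X]: neither e nor <t,<<<e,e>,<e,e>>,t>> can take the other as argument; the node is ill-typed.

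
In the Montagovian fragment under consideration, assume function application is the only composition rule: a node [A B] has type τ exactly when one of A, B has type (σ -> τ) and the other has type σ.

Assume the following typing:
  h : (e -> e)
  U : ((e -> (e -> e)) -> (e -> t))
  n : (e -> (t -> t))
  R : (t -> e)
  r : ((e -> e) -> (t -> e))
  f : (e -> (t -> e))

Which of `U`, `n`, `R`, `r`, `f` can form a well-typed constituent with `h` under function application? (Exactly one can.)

r

U : ((e -> (e -> e)) -> (e -> t)) — no; h wants e, and U wants (e -> (e -> e)).
n : (e -> (t -> t)) — no; h wants e, and n wants e.
R : (t -> e) — no; h wants e, and R wants t.
r — combines: r : ((e -> e) -> (t -> e)) takes h : (e -> e) as argument, giving (t -> e).
f : (e -> (t -> e)) — no; h wants e, and f wants e.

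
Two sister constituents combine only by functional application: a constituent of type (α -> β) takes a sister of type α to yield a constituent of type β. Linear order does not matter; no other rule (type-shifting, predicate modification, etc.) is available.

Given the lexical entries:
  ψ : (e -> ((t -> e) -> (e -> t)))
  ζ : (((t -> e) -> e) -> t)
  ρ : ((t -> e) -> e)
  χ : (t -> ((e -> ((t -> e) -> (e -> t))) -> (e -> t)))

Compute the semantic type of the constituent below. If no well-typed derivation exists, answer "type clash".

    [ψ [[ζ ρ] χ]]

[ζ ρ]: functor ζ : (((t -> e) -> e) -> t), argument ρ : ((t -> e) -> e); result t.
[[ζ ρ] χ]: functor χ : (t -> ((e -> ((t -> e) -> (e -> t))) -> (e -> t))), argument [ζ ρ] : t; result ((e -> ((t -> e) -> (e -> t))) -> (e -> t)).
[ψ [[ζ ρ] χ]]: functor [[ζ ρ] χ] : ((e -> ((t -> e) -> (e -> t))) -> (e -> t)), argument ψ : (e -> ((t -> e) -> (e -> t))); result (e -> t).

(e -> t)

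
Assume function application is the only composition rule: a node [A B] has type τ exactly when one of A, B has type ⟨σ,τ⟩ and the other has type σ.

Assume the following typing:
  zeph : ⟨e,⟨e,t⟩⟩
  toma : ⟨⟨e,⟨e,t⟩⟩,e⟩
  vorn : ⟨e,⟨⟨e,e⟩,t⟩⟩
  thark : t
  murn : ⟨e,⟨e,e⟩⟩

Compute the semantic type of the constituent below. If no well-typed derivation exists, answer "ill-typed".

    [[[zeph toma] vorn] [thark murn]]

ill-typed

[zeph toma]: toma is ⟨⟨e,⟨e,t⟩⟩,e⟩, zeph is ⟨e,⟨e,t⟩⟩; result e.
[[zeph toma] vorn]: vorn is ⟨e,⟨⟨e,e⟩,t⟩⟩, [zeph toma] is e; result ⟨⟨e,e⟩,t⟩.
[thark murn]: t with ⟨e,⟨e,e⟩⟩ — neither is a function whose domain matches the other; composition fails here.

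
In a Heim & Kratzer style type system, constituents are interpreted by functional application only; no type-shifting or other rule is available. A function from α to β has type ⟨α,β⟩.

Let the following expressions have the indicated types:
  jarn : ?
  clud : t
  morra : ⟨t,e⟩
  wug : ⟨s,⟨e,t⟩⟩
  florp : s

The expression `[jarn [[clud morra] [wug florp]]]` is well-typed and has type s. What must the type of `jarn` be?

⟨t,s⟩

For [jarn [[clud morra] [wug florp]]] to have type s with [[clud morra] [wug florp]] of type t, jarn must be the function: jarn : ⟨t,s⟩.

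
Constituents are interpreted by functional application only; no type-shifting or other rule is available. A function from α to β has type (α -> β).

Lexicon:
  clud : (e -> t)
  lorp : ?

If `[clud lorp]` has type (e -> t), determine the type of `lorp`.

((e -> t) -> (e -> t))

[clud lorp] is required to be (e -> t). clud : (e -> t) cannot yield (e -> t) as functor, so lorp : ((e -> t) -> (e -> t)).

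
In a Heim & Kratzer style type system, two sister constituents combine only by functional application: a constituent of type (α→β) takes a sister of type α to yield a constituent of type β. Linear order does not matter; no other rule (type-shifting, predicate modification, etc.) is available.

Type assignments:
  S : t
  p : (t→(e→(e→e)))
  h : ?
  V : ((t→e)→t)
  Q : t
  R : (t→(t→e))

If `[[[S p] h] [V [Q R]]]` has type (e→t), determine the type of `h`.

((e→(e→e))→(t→(e→t)))

[[[S p] h] [V [Q R]]] is required to be (e→t). [V [Q R]] : t cannot yield (e→t) as functor, so [[S p] h] : (t→(e→t)).
[[S p] h] is required to be (t→(e→t)). [S p] : (e→(e→e)) cannot yield (t→(e→t)) as functor, so h : ((e→(e→e))→(t→(e→t))).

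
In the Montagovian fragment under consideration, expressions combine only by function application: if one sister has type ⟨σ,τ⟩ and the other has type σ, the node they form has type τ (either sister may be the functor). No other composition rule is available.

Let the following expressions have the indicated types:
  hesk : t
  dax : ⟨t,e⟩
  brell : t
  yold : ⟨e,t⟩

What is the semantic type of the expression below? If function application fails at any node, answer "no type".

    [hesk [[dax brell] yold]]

At [dax brell], dax : ⟨t,e⟩ takes brell : t, giving e.
At [[dax brell] yold], yold : ⟨e,t⟩ takes [dax brell] : e, giving t.
[hesk [[dax brell] yold]]: t and t cannot combine by function application — type clash.

no type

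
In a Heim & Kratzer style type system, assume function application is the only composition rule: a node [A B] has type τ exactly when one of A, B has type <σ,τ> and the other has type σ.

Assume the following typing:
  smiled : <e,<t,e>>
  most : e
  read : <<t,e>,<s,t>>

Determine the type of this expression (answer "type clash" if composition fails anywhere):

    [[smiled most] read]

At [smiled most], smiled : <e,<t,e>> takes most : e, giving <t,e>.
At [[smiled most] read], read : <<t,e>,<s,t>> takes [smiled most] : <t,e>, giving <s,t>.

<s,t>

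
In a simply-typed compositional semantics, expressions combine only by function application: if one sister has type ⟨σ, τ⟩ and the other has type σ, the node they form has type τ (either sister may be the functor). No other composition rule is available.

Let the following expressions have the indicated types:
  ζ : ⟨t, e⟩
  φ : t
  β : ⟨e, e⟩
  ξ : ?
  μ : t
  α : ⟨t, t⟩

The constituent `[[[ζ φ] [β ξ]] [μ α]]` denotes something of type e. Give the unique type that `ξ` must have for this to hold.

⟨⟨e, e⟩, ⟨e, ⟨t, e⟩⟩⟩

For [[[ζ φ] [β ξ]] [μ α]] to have type e with [μ α] of type t, [[ζ φ] [β ξ]] must be the function: [[ζ φ] [β ξ]] : ⟨t, e⟩.
For [[ζ φ] [β ξ]] to have type ⟨t, e⟩ with [ζ φ] of type e, [β ξ] must be the function: [β ξ] : ⟨e, ⟨t, e⟩⟩.
For [β ξ] to have type ⟨e, ⟨t, e⟩⟩ with β of type ⟨e, e⟩, ξ must be the function: ξ : ⟨⟨e, e⟩, ⟨e, ⟨t, e⟩⟩⟩.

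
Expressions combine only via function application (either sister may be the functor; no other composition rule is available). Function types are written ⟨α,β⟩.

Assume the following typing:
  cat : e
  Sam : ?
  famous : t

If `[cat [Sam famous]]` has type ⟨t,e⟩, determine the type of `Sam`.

⟨t,⟨e,⟨t,e⟩⟩⟩

For [cat [Sam famous]] to have type ⟨t,e⟩ with cat of type e, [Sam famous] must be the function: [Sam famous] : ⟨e,⟨t,e⟩⟩.
For [Sam famous] to have type ⟨e,⟨t,e⟩⟩ with famous of type t, Sam must be the function: Sam : ⟨t,⟨e,⟨t,e⟩⟩⟩.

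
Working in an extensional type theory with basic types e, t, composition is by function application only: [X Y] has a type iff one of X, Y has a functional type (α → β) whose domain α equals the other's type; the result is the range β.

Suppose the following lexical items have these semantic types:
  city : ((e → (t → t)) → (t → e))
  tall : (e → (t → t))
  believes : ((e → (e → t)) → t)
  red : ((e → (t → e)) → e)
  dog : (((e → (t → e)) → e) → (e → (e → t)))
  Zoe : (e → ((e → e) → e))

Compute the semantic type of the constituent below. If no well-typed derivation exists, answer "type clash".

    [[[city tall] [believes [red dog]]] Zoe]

[city tall]: city is ((e → (t → t)) → (t → e)), tall is (e → (t → t)); result (t → e).
[red dog]: dog is (((e → (t → e)) → e) → (e → (e → t))), red is ((e → (t → e)) → e); result (e → (e → t)).
[believes [red dog]]: believes is ((e → (e → t)) → t), [red dog] is (e → (e → t)); result t.
[[city tall] [believes [red dog]]]: [city tall] is (t → e), [believes [red dog]] is t; result e.
[[[city tall] [believes [red dog]]] Zoe]: Zoe is (e → ((e → e) → e)), [[city tall] [believes [red dog]]] is e; result ((e → e) → e).

((e → e) → e)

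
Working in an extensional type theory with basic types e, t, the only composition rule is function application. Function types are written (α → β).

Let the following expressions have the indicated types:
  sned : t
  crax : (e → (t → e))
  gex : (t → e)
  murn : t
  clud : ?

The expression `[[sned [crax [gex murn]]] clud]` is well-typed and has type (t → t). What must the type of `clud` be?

[[sned [crax [gex murn]]] clud] must have type (t → t). The sister [sned [crax [gex murn]]] has type e; that is not a function onto (t → t), so clud must be the functor, of type (e → (t → t)).

(e → (t → t))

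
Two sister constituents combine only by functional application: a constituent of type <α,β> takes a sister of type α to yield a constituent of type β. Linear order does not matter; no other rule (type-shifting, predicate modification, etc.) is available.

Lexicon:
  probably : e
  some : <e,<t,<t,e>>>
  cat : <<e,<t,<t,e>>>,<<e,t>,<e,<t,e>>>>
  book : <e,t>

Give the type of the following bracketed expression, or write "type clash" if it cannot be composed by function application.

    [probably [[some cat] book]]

[some cat]: functor cat : <<e,<t,<t,e>>>,<<e,t>,<e,<t,e>>>>, argument some : <e,<t,<t,e>>>; result <<e,t>,<e,<t,e>>>.
[[some cat] book]: functor [some cat] : <<e,t>,<e,<t,e>>>, argument book : <e,t>; result <e,<t,e>>.
[probably [[some cat] book]]: functor [[some cat] book] : <e,<t,e>>, argument probably : e; result <t,e>.

<t,e>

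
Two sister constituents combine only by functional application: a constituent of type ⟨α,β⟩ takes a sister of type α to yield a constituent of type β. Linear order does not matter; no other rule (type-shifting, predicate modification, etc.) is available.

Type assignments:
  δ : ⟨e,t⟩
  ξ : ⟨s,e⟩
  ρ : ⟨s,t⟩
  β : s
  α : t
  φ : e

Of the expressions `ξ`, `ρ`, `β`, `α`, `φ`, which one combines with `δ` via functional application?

φ

ξ : ⟨s,e⟩ — δ needs e; ξ needs s; neither fits.
ρ : ⟨s,t⟩ — δ needs e; ρ needs s; neither fits.
β : s — δ needs e; β needs nothing (atomic); neither fits.
α : t — δ needs e; α needs nothing (atomic); neither fits.
φ — combines: δ : ⟨e,t⟩ takes φ : e as argument, giving t.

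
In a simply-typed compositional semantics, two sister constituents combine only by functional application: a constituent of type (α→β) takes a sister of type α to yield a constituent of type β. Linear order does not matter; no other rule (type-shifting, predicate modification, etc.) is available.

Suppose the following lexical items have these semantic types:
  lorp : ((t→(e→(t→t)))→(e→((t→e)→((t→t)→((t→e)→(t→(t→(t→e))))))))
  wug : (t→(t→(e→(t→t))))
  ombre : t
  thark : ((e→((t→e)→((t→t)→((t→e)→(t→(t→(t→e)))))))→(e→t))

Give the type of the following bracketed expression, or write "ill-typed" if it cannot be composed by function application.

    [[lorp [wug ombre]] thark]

(e→t)

[wug ombre]: (t→(t→(e→(t→t)))) applied to t yields (t→(e→(t→t))).
[lorp [wug ombre]]: ((t→(e→(t→t)))→(e→((t→e)→((t→t)→((t→e)→(t→(t→(t→e)))))))) applied to (t→(e→(t→t))) yields (e→((t→e)→((t→t)→((t→e)→(t→(t→(t→e))))))).
[[lorp [wug ombre]] thark]: ((e→((t→e)→((t→t)→((t→e)→(t→(t→(t→e)))))))→(e→t)) applied to (e→((t→e)→((t→t)→((t→e)→(t→(t→(t→e))))))) yields (e→t).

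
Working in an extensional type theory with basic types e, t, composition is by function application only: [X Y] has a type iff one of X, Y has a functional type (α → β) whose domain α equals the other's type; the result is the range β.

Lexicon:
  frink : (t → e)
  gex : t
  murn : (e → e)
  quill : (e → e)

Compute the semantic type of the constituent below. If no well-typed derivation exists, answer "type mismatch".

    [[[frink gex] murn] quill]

[frink gex] — frink of type (t → e) combines with gex of type t: type e.
[[frink gex] murn] — murn of type (e → e) combines with [frink gex] of type e: type e.
[[[frink gex] murn] quill] — quill of type (e → e) combines with [[frink gex] murn] of type e: type e.

e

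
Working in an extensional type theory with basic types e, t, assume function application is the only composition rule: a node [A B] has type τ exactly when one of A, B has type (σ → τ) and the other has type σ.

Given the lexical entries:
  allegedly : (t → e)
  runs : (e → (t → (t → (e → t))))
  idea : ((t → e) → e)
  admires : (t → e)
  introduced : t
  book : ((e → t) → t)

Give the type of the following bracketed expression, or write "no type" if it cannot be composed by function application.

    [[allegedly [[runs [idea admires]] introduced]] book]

no type

[idea admires]: idea is ((t → e) → e), admires is (t → e); result e.
[runs [idea admires]]: runs is (e → (t → (t → (e → t)))), [idea admires] is e; result (t → (t → (e → t))).
[[runs [idea admires]] introduced]: [runs [idea admires]] is (t → (t → (e → t))), introduced is t; result (t → (e → t)).
At [allegedly [[runs [idea admires]] introduced]]: neither (t → e) nor (t → (e → t)) can take the other as argument; the node is ill-typed.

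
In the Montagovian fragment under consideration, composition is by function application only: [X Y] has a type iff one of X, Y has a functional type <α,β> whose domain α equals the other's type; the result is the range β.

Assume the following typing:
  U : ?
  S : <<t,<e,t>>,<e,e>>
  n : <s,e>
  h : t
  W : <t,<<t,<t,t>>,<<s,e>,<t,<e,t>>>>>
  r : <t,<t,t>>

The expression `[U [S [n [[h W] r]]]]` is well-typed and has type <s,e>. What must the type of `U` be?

At [U [S [n [[h W] r]]]] (required: <s,e>): [S [n [[h W] r]]] is <e,e>, which is not a function with range <s,e>; hence U is the functor — type <<e,e>,<s,e>>.

<<e,e>,<s,e>>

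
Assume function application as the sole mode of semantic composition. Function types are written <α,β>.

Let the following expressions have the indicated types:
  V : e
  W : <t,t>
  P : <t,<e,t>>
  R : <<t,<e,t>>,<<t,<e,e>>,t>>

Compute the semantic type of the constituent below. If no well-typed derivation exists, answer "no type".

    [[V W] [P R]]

no type

At [V W]: neither e nor <t,t> can take the other as argument; the node is ill-typed.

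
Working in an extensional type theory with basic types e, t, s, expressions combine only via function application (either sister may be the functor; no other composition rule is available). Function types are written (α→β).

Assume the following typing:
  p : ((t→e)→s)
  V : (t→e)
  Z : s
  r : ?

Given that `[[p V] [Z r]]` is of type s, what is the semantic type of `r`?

(s→(s→s))

For [[p V] [Z r]] to have type s with [p V] of type s, [Z r] must be the function: [Z r] : (s→s).
For [Z r] to have type (s→s) with Z of type s, r must be the function: r : (s→(s→s)).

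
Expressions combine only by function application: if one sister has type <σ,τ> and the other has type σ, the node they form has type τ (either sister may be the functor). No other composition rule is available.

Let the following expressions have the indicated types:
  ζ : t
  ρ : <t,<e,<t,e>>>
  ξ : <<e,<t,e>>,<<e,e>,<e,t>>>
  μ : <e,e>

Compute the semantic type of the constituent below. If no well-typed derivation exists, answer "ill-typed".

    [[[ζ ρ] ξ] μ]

[ζ ρ]: functor ρ : <t,<e,<t,e>>>, argument ζ : t; result <e,<t,e>>.
[[ζ ρ] ξ]: functor ξ : <<e,<t,e>>,<<e,e>,<e,t>>>, argument [ζ ρ] : <e,<t,e>>; result <<e,e>,<e,t>>.
[[[ζ ρ] ξ] μ]: functor [[ζ ρ] ξ] : <<e,e>,<e,t>>, argument μ : <e,e>; result <e,t>.

<e,t>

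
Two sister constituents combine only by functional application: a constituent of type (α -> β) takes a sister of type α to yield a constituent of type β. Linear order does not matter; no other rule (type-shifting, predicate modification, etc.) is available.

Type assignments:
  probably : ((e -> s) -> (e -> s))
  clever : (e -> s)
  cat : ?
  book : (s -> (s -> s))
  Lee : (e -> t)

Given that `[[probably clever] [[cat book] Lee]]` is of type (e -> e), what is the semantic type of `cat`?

[[probably clever] [[cat book] Lee]] must have type (e -> e). The sister [probably clever] has type (e -> s); that is not a function onto (e -> e), so [[cat book] Lee] must be the functor, of type ((e -> s) -> (e -> e)).
[[cat book] Lee] must have type ((e -> s) -> (e -> e)). The sister Lee has type (e -> t); that is not a function onto ((e -> s) -> (e -> e)), so [cat book] must be the functor, of type ((e -> t) -> ((e -> s) -> (e -> e))).
[cat book] must have type ((e -> t) -> ((e -> s) -> (e -> e))). The sister book has type (s -> (s -> s)); that is not a function onto ((e -> t) -> ((e -> s) -> (e -> e))), so cat must be the functor, of type ((s -> (s -> s)) -> ((e -> t) -> ((e -> s) -> (e -> e)))).

((s -> (s -> s)) -> ((e -> t) -> ((e -> s) -> (e -> e))))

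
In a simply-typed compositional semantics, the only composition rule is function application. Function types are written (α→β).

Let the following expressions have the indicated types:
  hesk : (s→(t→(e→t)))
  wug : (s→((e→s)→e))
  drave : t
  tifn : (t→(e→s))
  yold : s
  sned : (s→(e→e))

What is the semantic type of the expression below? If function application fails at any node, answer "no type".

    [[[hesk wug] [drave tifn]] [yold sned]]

no type

[hesk wug]: (s→(t→(e→t))) with (s→((e→s)→e)) — neither is a function whose domain matches the other; composition fails here.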